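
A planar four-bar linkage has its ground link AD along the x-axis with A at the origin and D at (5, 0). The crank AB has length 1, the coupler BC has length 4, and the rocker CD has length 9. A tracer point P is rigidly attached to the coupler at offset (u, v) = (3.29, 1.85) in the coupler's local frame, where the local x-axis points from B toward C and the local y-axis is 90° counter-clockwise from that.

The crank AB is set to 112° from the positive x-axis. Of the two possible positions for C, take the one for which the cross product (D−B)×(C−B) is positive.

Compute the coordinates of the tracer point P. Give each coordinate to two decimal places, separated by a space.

-3.99 2.00

A=(0,0), D=(5.00,0)
B = A + 1.00·(cos112°, sin112°) = (-0.3746, 0.9272)
|BD| = 5.4540
circle(B,4.00) ∩ circle(D,9.00): a=-3.2319, h=2.3568
  candidates: C₊=(-3.1588,3.7991) cross=12.854; C₋=(-3.9602,-0.8459) cross=-12.854
  mode + wants cross > 0 → take C=(-3.1588,3.7991) (cross=12.854)
ex = (C−B)/|BC| = (-0.6961,0.7180); ey = (-0.7180,-0.6961)
P = B + 3.29·ex + 1.85·ey = (-3.9929,2.0016)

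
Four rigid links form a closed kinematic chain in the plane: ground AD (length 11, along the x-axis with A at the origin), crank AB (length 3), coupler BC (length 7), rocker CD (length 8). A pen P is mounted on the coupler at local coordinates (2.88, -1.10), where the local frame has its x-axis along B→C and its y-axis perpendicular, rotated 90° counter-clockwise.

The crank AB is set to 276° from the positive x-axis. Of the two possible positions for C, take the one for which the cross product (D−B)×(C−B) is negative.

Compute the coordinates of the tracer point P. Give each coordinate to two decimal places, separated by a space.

2.25 -5.39

A=(0,0), D=(11.00,0)
B = A + 3.00·(cos276°, sin276°) = (0.3136, -2.9836)
|BD| = 11.0951
circle(B,7.00) ∩ circle(D,8.00): a=4.8716, h=5.0267
  candidates: C₊=(3.6540,3.1680) cross=55.772; C₋=(6.3574,-6.5151) cross=-55.772
  mode - wants cross < 0 → take C=(6.3574,-6.5151) (cross=-55.772)
ex = (C−B)/|BC| = (0.8634,-0.5045); ey = (0.5045,0.8634)
P = B + 2.88·ex + -1.10·ey = (2.2452,-5.3863)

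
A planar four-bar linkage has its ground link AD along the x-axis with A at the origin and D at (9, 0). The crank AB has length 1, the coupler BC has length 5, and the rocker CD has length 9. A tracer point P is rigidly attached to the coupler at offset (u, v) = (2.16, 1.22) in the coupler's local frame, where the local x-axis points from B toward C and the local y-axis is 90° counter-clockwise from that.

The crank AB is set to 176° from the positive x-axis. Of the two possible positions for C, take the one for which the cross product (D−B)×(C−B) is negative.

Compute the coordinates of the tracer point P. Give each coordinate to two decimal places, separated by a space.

1.04 -1.35

A=(0,0), D=(9.00,0)
B = A + 1.00·(cos176°, sin176°) = (-0.9976, 0.0698)
|BD| = 9.9978
circle(B,5.00) ∩ circle(D,9.00): a=2.1983, h=4.4908
  candidates: C₊=(1.2320,4.5451) cross=44.898; C₋=(1.1693,-4.4363) cross=-44.898
  mode - wants cross < 0 → take C=(1.1693,-4.4363) (cross=-44.898)
ex = (C−B)/|BC| = (0.4334,-0.9012); ey = (0.9012,0.4334)
P = B + 2.16·ex + 1.22·ey = (1.0380,-1.3481)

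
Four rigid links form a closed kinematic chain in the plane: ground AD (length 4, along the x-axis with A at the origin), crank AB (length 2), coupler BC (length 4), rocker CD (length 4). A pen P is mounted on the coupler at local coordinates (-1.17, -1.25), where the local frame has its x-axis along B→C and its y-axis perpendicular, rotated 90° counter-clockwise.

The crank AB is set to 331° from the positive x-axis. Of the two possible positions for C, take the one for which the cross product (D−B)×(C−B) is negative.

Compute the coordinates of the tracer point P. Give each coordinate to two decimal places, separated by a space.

0.04 -0.91

A=(0,0), D=(4.00,0)
B = A + 2.00·(cos331°, sin331°) = (1.7492, -0.9696)
|BD| = 2.4507
circle(B,4.00) ∩ circle(D,4.00): a=1.2254, h=3.8077
  candidates: C₊=(1.3681,3.0122) cross=9.332; C₋=(4.3811,-3.9818) cross=-9.332
  mode - wants cross < 0 → take C=(4.3811,-3.9818) (cross=-9.332)
ex = (C−B)/|BC| = (0.6580,-0.7530); ey = (0.7530,0.6580)
P = B + -1.17·ex + -1.25·ey = (0.0381,-0.9110)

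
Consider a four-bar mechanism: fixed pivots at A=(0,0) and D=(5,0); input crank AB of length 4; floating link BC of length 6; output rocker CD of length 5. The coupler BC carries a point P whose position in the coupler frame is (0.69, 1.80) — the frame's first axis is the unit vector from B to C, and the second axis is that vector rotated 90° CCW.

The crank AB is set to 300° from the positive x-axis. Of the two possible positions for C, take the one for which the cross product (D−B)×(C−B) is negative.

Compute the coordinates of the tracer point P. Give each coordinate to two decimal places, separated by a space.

2.85 -1.74

A=(0,0), D=(5.00,0)
B = A + 4.00·(cos300°, sin300°) = (2.0000, -3.4641)
|BD| = 4.5826
circle(B,6.00) ∩ circle(D,5.00): a=3.4915, h=4.8795
  candidates: C₊=(0.5972,2.3696) cross=22.361; C₋=(7.9743,-4.0192) cross=-22.361
  mode - wants cross < 0 → take C=(7.9743,-4.0192) (cross=-22.361)
ex = (C−B)/|BC| = (0.9957,-0.0925); ey = (0.0925,0.9957)
P = B + 0.69·ex + 1.80·ey = (2.8536,-1.7357)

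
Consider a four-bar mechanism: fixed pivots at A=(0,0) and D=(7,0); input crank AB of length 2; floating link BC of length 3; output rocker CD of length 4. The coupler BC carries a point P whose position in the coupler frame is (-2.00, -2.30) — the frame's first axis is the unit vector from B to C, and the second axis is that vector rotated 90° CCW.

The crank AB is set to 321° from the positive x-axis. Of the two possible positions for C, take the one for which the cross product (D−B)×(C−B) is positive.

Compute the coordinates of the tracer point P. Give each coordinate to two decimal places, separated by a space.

A=(0,0), D=(7.00,0)
B = A + 2.00·(cos321°, sin321°) = (1.5543, -1.2586)
|BD| = 5.5893
circle(B,3.00) ∩ circle(D,4.00): a=2.1684, h=2.0731
  candidates: C₊=(3.2002,1.2496) cross=11.587; C₋=(4.1339,-2.7902) cross=-11.587
  mode + wants cross > 0 → take C=(3.2002,1.2496) (cross=11.587)
ex = (C−B)/|BC| = (0.5486,0.8361); ey = (-0.8361,0.5486)
P = B + -2.00·ex + -2.30·ey = (2.3800,-4.1926)

2.38 -4.19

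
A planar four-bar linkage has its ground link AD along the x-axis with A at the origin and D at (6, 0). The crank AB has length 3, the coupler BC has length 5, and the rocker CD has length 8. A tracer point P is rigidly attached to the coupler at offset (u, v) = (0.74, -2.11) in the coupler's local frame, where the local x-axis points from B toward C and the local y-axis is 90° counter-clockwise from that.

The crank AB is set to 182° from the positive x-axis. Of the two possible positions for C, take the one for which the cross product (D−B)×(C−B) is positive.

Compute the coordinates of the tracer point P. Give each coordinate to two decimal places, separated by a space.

-0.78 -0.41

A=(0,0), D=(6.00,0)
B = A + 3.00·(cos182°, sin182°) = (-2.9982, -0.1047)
|BD| = 8.9988
circle(B,5.00) ∩ circle(D,8.00): a=2.3324, h=4.4226
  candidates: C₊=(-0.7174,4.3448) cross=39.798; C₋=(-0.6144,-4.4999) cross=-39.798
  mode + wants cross > 0 → take C=(-0.7174,4.3448) (cross=39.798)
ex = (C−B)/|BC| = (0.4562,0.8899); ey = (-0.8899,0.4562)
P = B + 0.74·ex + -2.11·ey = (-0.7829,-0.4087)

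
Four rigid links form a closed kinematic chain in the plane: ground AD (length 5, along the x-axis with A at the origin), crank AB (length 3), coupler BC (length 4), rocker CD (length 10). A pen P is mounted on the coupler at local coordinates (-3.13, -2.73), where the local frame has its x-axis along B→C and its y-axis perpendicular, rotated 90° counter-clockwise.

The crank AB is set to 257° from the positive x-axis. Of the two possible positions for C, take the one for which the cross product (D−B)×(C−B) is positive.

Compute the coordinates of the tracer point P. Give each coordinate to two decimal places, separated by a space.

A=(0,0), D=(5.00,0)
B = A + 3.00·(cos257°, sin257°) = (-0.6749, -2.9231)
|BD| = 6.3835
circle(B,4.00) ∩ circle(D,10.00): a=-3.3878, h=2.1267
  candidates: C₊=(-4.6604,-2.5838) cross=13.576; C₋=(-2.7127,-6.3651) cross=-13.576
  mode + wants cross > 0 → take C=(-4.6604,-2.5838) (cross=13.576)
ex = (C−B)/|BC| = (-0.9964,0.0848); ey = (-0.0848,-0.9964)
P = B + -3.13·ex + -2.73·ey = (2.6754,-0.4685)

2.68 -0.47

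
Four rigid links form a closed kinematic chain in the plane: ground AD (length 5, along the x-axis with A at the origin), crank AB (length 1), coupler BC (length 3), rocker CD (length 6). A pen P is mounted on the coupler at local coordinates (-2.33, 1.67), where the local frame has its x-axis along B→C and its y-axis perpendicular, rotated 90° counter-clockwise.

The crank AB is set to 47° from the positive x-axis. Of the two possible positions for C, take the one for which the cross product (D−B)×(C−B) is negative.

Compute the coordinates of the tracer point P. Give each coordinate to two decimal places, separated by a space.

3.23 2.05

A=(0,0), D=(5.00,0)
B = A + 1.00·(cos47°, sin47°) = (0.6820, 0.7314)
|BD| = 4.3795
circle(B,3.00) ∩ circle(D,6.00): a=-0.8928, h=2.8641
  candidates: C₊=(0.2800,3.7043) cross=12.543; C₋=(-0.6765,-1.9434) cross=-12.543
  mode - wants cross < 0 → take C=(-0.6765,-1.9434) (cross=-12.543)
ex = (C−B)/|BC| = (-0.4528,-0.8916); ey = (0.8916,-0.4528)
P = B + -2.33·ex + 1.67·ey = (3.2261,2.0525)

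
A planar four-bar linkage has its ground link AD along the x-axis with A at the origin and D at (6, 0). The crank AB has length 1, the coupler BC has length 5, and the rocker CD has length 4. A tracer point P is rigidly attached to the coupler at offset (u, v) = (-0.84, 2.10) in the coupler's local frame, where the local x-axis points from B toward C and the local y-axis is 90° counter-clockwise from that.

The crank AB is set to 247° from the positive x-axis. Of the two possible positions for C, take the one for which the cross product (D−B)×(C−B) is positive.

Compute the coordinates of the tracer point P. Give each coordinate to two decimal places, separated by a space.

A=(0,0), D=(6.00,0)
B = A + 1.00·(cos247°, sin247°) = (-0.3907, -0.9205)
|BD| = 6.4567
circle(B,5.00) ∩ circle(D,4.00): a=3.9253, h=3.0971
  candidates: C₊=(3.0529,2.7046) cross=19.997; C₋=(3.9360,-3.4264) cross=-19.997
  mode + wants cross > 0 → take C=(3.0529,2.7046) (cross=19.997)
ex = (C−B)/|BC| = (0.6887,0.7250); ey = (-0.7250,0.6887)
P = B + -0.84·ex + 2.10·ey = (-2.4918,-0.0832)

-2.49 -0.08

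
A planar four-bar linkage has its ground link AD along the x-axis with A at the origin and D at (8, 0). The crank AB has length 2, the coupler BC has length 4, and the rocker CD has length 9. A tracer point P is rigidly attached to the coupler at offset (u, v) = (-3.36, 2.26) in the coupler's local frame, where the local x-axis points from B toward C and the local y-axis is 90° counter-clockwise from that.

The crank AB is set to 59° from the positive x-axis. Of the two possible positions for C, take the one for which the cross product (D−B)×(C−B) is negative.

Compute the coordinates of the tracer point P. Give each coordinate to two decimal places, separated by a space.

A=(0,0), D=(8.00,0)
B = A + 2.00·(cos59°, sin59°) = (1.0301, 1.7143)
|BD| = 7.1777
circle(B,4.00) ∩ circle(D,9.00): a=-0.9391, h=3.8882
  candidates: C₊=(1.0468,5.7143) cross=27.908; C₋=(-0.8105,-1.8370) cross=-27.908
  mode - wants cross < 0 → take C=(-0.8105,-1.8370) (cross=-27.908)
ex = (C−B)/|BC| = (-0.4601,-0.8878); ey = (0.8878,-0.4601)
P = B + -3.36·ex + 2.26·ey = (4.5827,3.6575)

4.58 3.66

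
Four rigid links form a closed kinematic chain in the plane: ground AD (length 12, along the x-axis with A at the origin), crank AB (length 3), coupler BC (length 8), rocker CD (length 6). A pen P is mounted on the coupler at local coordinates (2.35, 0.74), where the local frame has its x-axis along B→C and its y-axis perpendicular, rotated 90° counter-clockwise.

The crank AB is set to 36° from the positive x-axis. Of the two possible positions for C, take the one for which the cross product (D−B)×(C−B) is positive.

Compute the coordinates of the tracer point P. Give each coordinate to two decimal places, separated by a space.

4.17 3.51

A=(0,0), D=(12.00,0)
B = A + 3.00·(cos36°, sin36°) = (2.4271, 1.7634)
|BD| = 9.7340
circle(B,8.00) ∩ circle(D,6.00): a=6.3053, h=4.9238
  candidates: C₊=(9.5200,5.4635) cross=47.928; C₋=(7.7360,-4.2212) cross=-47.928
  mode + wants cross > 0 → take C=(9.5200,5.4635) (cross=47.928)
ex = (C−B)/|BC| = (0.8866,0.4625); ey = (-0.4625,0.8866)
P = B + 2.35·ex + 0.74·ey = (4.1683,3.5064)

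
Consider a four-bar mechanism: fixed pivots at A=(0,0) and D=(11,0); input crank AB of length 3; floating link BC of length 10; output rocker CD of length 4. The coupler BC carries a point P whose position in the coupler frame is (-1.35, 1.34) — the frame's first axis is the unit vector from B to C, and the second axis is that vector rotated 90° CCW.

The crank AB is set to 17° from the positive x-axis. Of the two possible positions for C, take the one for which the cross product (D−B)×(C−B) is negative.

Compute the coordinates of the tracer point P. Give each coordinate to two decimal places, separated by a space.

A=(0,0), D=(11.00,0)
B = A + 3.00·(cos17°, sin17°) = (2.8689, 0.8771)
|BD| = 8.1783
circle(B,10.00) ∩ circle(D,4.00): a=9.2247, h=3.8607
  candidates: C₊=(12.4545,3.7262) cross=31.574; C₋=(11.6263,-3.9507) cross=-31.574
  mode - wants cross < 0 → take C=(11.6263,-3.9507) (cross=-31.574)
ex = (C−B)/|BC| = (0.8757,-0.4828); ey = (0.4828,0.8757)
P = B + -1.35·ex + 1.34·ey = (2.3336,2.7024)

2.33 2.70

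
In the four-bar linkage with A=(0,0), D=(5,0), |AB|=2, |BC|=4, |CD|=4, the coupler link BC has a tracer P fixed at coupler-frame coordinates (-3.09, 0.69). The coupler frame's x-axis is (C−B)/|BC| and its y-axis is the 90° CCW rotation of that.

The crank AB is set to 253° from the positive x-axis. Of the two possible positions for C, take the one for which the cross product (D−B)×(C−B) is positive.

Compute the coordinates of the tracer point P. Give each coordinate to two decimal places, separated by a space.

-2.67 -4.29

A=(0,0), D=(5.00,0)
B = A + 2.00·(cos253°, sin253°) = (-0.5847, -1.9126)
|BD| = 5.9032
circle(B,4.00) ∩ circle(D,4.00): a=2.9516, h=2.6997
  candidates: C₊=(1.3329,1.5977) cross=15.937; C₋=(3.0823,-3.5103) cross=-15.937
  mode + wants cross > 0 → take C=(1.3329,1.5977) (cross=15.937)
ex = (C−B)/|BC| = (0.4794,0.8776); ey = (-0.8776,0.4794)
P = B + -3.09·ex + 0.69·ey = (-2.6717,-4.2935)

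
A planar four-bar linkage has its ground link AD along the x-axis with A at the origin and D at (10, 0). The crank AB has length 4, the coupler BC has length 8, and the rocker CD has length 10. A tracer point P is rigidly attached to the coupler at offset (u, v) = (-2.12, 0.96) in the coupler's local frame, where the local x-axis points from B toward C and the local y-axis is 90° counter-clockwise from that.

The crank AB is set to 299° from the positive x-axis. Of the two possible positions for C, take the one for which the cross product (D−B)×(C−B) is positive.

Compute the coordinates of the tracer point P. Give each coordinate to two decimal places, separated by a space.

A=(0,0), D=(10.00,0)
B = A + 4.00·(cos299°, sin299°) = (1.9392, -3.4985)
|BD| = 8.7872
circle(B,8.00) ∩ circle(D,10.00): a=2.3452, h=7.6485
  candidates: C₊=(1.0454,4.4514) cross=67.209; C₋=(7.1357,-9.5810) cross=-67.209
  mode + wants cross > 0 → take C=(1.0454,4.4514) (cross=67.209)
ex = (C−B)/|BC| = (-0.1117,0.9937); ey = (-0.9937,-0.1117)
P = B + -2.12·ex + 0.96·ey = (1.2221,-5.7125)

1.22 -5.71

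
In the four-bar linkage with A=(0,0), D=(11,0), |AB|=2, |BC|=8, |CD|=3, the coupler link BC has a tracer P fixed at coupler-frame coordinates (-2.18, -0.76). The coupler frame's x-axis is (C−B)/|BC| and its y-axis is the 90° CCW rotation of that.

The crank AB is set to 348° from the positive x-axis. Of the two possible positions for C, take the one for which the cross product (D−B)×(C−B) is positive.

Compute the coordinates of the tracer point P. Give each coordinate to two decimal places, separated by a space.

A=(0,0), D=(11.00,0)
B = A + 2.00·(cos348°, sin348°) = (1.9563, -0.4158)
|BD| = 9.0533
circle(B,8.00) ∩ circle(D,3.00): a=7.5642, h=2.6044
  candidates: C₊=(9.3929,2.5332) cross=23.578; C₋=(9.6321,-2.6700) cross=-23.578
  mode + wants cross > 0 → take C=(9.3929,2.5332) (cross=23.578)
ex = (C−B)/|BC| = (0.9296,0.3686); ey = (-0.3686,0.9296)
P = B + -2.18·ex + -0.76·ey = (0.2100,-1.9259)

0.21 -1.93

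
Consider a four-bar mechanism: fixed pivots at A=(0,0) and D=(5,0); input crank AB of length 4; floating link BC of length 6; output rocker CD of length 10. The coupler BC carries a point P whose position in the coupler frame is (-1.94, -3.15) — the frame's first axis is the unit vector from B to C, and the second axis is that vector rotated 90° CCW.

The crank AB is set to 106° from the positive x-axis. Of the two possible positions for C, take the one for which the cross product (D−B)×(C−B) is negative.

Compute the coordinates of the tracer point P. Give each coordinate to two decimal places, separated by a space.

-2.26 7.36

A=(0,0), D=(5.00,0)
B = A + 4.00·(cos106°, sin106°) = (-1.1025, 3.8450)
|BD| = 7.2129
circle(B,6.00) ∩ circle(D,10.00): a=-0.8301, h=5.9423
  candidates: C₊=(1.3629,9.3151) cross=42.861; C₋=(-4.9726,-0.7400) cross=-42.861
  mode - wants cross < 0 → take C=(-4.9726,-0.7400) (cross=-42.861)
ex = (C−B)/|BC| = (-0.6450,-0.7642); ey = (0.7642,-0.6450)
P = B + -1.94·ex + -3.15·ey = (-2.2584,7.3593)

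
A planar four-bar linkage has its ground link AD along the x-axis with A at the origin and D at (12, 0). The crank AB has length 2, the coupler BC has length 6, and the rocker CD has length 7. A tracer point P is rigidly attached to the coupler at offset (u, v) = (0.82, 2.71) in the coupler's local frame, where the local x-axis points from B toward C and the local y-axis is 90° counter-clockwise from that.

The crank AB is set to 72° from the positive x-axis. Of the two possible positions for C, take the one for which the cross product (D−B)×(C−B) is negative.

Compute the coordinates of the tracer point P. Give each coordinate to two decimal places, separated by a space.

2.97 3.48

A=(0,0), D=(12.00,0)
B = A + 2.00·(cos72°, sin72°) = (0.6180, 1.9021)
|BD| = 11.5398
circle(B,6.00) ∩ circle(D,7.00): a=5.2066, h=2.9818
  candidates: C₊=(6.2449,3.9849) cross=34.409; C₋=(5.2620,-1.8971) cross=-34.409
  mode - wants cross < 0 → take C=(5.2620,-1.8971) (cross=-34.409)
ex = (C−B)/|BC| = (0.7740,-0.6332); ey = (0.6332,0.7740)
P = B + 0.82·ex + 2.71·ey = (2.9687,3.4804)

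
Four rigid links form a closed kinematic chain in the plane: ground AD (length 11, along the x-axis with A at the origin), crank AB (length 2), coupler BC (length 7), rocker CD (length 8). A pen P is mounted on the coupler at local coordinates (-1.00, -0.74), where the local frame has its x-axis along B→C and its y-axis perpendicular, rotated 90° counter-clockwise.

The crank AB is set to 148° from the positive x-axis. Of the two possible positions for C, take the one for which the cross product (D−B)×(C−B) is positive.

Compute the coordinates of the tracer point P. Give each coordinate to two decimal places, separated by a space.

-2.20 -0.08

A=(0,0), D=(11.00,0)
B = A + 2.00·(cos148°, sin148°) = (-1.6961, 1.0598)
|BD| = 12.7403
circle(B,7.00) ∩ circle(D,8.00): a=5.7814, h=3.9465
  candidates: C₊=(4.3936,4.5117) cross=50.280; C₋=(3.7370,-3.3539) cross=-50.280
  mode + wants cross > 0 → take C=(4.3936,4.5117) (cross=50.280)
ex = (C−B)/|BC| = (0.8700,0.4931); ey = (-0.4931,0.8700)
P = B + -1.00·ex + -0.74·ey = (-2.2011,-0.0771)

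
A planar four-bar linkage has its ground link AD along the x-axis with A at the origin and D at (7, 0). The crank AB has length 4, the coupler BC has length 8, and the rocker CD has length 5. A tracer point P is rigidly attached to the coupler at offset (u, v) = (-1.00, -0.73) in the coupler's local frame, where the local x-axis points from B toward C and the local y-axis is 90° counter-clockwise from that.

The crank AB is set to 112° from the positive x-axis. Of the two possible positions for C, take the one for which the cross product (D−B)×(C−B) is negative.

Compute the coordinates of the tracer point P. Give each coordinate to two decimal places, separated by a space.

-2.66 4.13

A=(0,0), D=(7.00,0)
B = A + 4.00·(cos112°, sin112°) = (-1.4984, 3.7087)
|BD| = 9.2724
circle(B,8.00) ∩ circle(D,5.00): a=6.7392, h=4.3108
  candidates: C₊=(6.4025,4.9642) cross=39.971; C₋=(2.9540,-2.9377) cross=-39.971
  mode - wants cross < 0 → take C=(2.9540,-2.9377) (cross=-39.971)
ex = (C−B)/|BC| = (0.5566,-0.8308); ey = (0.8308,0.5566)
P = B + -1.00·ex + -0.73·ey = (-2.6615,4.1333)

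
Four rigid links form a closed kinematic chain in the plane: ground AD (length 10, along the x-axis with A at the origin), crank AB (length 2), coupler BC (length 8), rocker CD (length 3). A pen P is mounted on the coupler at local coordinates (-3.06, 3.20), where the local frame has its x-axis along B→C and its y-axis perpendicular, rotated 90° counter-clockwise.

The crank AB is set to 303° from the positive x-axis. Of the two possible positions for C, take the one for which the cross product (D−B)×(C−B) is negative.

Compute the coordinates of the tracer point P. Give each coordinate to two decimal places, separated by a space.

A=(0,0), D=(10.00,0)
B = A + 2.00·(cos303°, sin303°) = (1.0893, -1.6773)
|BD| = 9.0672
circle(B,8.00) ∩ circle(D,3.00): a=7.5665, h=2.5977
  candidates: C₊=(8.0447,2.2752) cross=23.554; C₋=(9.0057,-2.8304) cross=-23.554
  mode - wants cross < 0 → take C=(9.0057,-2.8304) (cross=-23.554)
ex = (C−B)/|BC| = (0.9896,-0.1441); ey = (0.1441,0.9896)
P = B + -3.06·ex + 3.20·ey = (-1.4775,1.9303)

-1.48 1.93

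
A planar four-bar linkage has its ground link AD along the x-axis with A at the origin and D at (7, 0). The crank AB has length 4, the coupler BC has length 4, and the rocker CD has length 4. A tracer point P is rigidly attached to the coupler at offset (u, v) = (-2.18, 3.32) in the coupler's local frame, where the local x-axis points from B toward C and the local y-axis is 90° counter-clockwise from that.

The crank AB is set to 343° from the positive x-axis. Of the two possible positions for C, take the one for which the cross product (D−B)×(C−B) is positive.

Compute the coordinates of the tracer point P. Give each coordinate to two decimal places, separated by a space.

A=(0,0), D=(7.00,0)
B = A + 4.00·(cos343°, sin343°) = (3.8252, -1.1695)
|BD| = 3.3833
circle(B,4.00) ∩ circle(D,4.00): a=1.6917, h=3.6247
  candidates: C₊=(4.1597,2.8165) cross=12.263; C₋=(6.6655,-3.9860) cross=-12.263
  mode + wants cross > 0 → take C=(4.1597,2.8165) (cross=12.263)
ex = (C−B)/|BC| = (0.0836,0.9965); ey = (-0.9965,0.0836)
P = B + -2.18·ex + 3.32·ey = (0.3346,-3.0642)

0.33 -3.06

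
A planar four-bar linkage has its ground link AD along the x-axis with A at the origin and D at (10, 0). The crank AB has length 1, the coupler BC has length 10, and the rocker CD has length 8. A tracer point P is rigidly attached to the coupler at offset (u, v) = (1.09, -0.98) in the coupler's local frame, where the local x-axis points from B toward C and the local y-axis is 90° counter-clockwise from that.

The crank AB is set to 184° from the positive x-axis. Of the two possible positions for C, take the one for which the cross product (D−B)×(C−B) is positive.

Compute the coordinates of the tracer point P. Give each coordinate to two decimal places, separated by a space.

A=(0,0), D=(10.00,0)
B = A + 1.00·(cos184°, sin184°) = (-0.9976, -0.0698)
|BD| = 10.9978
circle(B,10.00) ∩ circle(D,8.00): a=7.1356, h=7.0060
  candidates: C₊=(6.0934,6.9813) cross=77.050; C₋=(6.1823,-7.0303) cross=-77.050
  mode + wants cross > 0 → take C=(6.0934,6.9813) (cross=77.050)
ex = (C−B)/|BC| = (0.7091,0.7051); ey = (-0.7051,0.7091)
P = B + 1.09·ex + -0.98·ey = (0.4664,0.0039)

0.47 0.00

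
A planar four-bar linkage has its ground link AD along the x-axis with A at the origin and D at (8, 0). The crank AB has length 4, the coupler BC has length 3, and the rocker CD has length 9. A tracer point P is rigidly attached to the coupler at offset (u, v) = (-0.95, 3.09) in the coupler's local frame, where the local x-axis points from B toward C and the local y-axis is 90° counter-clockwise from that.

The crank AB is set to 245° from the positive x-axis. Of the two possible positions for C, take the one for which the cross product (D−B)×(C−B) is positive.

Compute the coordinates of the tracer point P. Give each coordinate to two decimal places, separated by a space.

-4.92 -3.81

A=(0,0), D=(8.00,0)
B = A + 4.00·(cos245°, sin245°) = (-1.6905, -3.6252)
|BD| = 10.3464
circle(B,3.00) ∩ circle(D,9.00): a=1.6937, h=2.4762
  candidates: C₊=(-0.9717,-0.7126) cross=25.619; C₋=(0.7635,-5.3510) cross=-25.619
  mode + wants cross > 0 → take C=(-0.9717,-0.7126) (cross=25.619)
ex = (C−B)/|BC| = (0.2396,0.9709); ey = (-0.9709,0.2396)
P = B + -0.95·ex + 3.09·ey = (-4.9181,-3.8073)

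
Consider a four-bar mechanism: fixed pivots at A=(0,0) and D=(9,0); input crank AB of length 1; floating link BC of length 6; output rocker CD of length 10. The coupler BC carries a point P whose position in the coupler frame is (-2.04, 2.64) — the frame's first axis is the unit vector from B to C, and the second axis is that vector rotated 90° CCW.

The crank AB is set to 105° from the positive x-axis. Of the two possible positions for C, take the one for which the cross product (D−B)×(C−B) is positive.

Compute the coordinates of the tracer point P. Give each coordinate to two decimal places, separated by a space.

A=(0,0), D=(9.00,0)
B = A + 1.00·(cos105°, sin105°) = (-0.2588, 0.9659)
|BD| = 9.3091
circle(B,6.00) ∩ circle(D,10.00): a=1.2170, h=5.8753
  candidates: C₊=(1.5613,6.6832) cross=54.693; C₋=(0.3420,-5.0039) cross=-54.693
  mode + wants cross > 0 → take C=(1.5613,6.6832) (cross=54.693)
ex = (C−B)/|BC| = (0.3033,0.9529); ey = (-0.9529,0.3033)
P = B + -2.04·ex + 2.64·ey = (-3.3933,-0.1771)

-3.39 -0.18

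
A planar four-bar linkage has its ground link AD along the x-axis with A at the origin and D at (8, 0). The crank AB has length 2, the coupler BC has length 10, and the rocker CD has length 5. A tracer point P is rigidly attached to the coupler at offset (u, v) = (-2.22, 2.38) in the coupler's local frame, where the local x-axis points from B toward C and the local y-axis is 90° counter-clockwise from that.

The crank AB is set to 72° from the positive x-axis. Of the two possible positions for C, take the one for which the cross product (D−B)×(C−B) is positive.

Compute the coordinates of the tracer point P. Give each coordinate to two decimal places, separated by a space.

A=(0,0), D=(8.00,0)
B = A + 2.00·(cos72°, sin72°) = (0.6180, 1.9021)
|BD| = 7.6231
circle(B,10.00) ∩ circle(D,5.00): a=8.7308, h=4.8758
  candidates: C₊=(10.2893,4.4451) cross=37.168; C₋=(7.8561,-4.9979) cross=-37.168
  mode + wants cross > 0 → take C=(10.2893,4.4451) (cross=37.168)
ex = (C−B)/|BC| = (0.9671,0.2543); ey = (-0.2543,0.9671)
P = B + -2.22·ex + 2.38·ey = (-2.1342,3.6393)

-2.13 3.64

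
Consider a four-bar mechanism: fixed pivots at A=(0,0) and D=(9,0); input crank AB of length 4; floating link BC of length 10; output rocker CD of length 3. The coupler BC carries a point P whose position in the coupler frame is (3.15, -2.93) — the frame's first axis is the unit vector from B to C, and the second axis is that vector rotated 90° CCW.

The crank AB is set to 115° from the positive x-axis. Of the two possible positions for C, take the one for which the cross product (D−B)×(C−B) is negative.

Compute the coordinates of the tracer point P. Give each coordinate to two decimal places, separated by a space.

A=(0,0), D=(9.00,0)
B = A + 4.00·(cos115°, sin115°) = (-1.6905, 3.6252)
|BD| = 11.2884
circle(B,10.00) ∩ circle(D,3.00): a=9.6749, h=2.5291
  candidates: C₊=(8.2842,2.9133) cross=28.550; C₋=(6.6597,-1.8770) cross=-28.550
  mode - wants cross < 0 → take C=(6.6597,-1.8770) (cross=-28.550)
ex = (C−B)/|BC| = (0.8350,-0.5502); ey = (0.5502,0.8350)
P = B + 3.15·ex + -2.93·ey = (-0.6723,-0.5546)

-0.67 -0.55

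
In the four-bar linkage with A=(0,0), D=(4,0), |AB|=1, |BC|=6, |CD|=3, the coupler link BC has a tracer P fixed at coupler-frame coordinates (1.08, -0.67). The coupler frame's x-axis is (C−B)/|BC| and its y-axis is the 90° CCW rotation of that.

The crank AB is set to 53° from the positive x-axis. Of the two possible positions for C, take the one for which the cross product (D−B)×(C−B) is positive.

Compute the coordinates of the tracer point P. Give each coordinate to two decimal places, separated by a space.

A=(0,0), D=(4.00,0)
B = A + 1.00·(cos53°, sin53°) = (0.6018, 0.7986)
|BD| = 3.4908
circle(B,6.00) ∩ circle(D,3.00): a=5.6127, h=2.1207
  candidates: C₊=(6.5509,1.5790) cross=7.403; C₋=(5.5805,-2.5499) cross=-7.403
  mode + wants cross > 0 → take C=(6.5509,1.5790) (cross=7.403)
ex = (C−B)/|BC| = (0.9915,0.1301); ey = (-0.1301,0.9915)
P = B + 1.08·ex + -0.67·ey = (1.7598,0.2748)

1.76 0.27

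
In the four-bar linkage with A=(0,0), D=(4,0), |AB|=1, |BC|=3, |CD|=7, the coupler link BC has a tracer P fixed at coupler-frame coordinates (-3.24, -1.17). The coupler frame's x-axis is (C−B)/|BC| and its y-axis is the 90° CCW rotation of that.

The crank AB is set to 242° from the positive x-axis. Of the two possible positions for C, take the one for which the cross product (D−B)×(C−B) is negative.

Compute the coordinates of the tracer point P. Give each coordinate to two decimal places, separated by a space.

A=(0,0), D=(4.00,0)
B = A + 1.00·(cos242°, sin242°) = (-0.4695, -0.8829)
|BD| = 4.5559
circle(B,3.00) ∩ circle(D,7.00): a=-2.1120, h=2.1306
  candidates: C₊=(-2.9544,0.7979) cross=9.707; C₋=(-2.1285,-3.3824) cross=-9.707
  mode - wants cross < 0 → take C=(-2.1285,-3.3824) (cross=-9.707)
ex = (C−B)/|BC| = (-0.5530,-0.8332); ey = (0.8332,-0.5530)
P = B + -3.24·ex + -1.17·ey = (0.3475,2.4635)

0.35 2.46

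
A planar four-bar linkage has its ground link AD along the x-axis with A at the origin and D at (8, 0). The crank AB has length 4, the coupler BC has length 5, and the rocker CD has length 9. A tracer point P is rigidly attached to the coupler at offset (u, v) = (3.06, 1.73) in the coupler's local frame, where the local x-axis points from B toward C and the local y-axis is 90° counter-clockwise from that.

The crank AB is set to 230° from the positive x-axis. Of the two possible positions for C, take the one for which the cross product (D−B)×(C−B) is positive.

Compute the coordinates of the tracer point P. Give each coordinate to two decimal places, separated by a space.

-3.14 0.40

A=(0,0), D=(8.00,0)
B = A + 4.00·(cos230°, sin230°) = (-2.5712, -3.0642)
|BD| = 11.0063
circle(B,5.00) ∩ circle(D,9.00): a=2.9591, h=4.0303
  candidates: C₊=(-0.8510,1.6306) cross=44.359; C₋=(1.3931,-6.1113) cross=-44.359
  mode + wants cross > 0 → take C=(-0.8510,1.6306) (cross=44.359)
ex = (C−B)/|BC| = (0.3440,0.9390); ey = (-0.9390,0.3440)
P = B + 3.06·ex + 1.73·ey = (-3.1429,0.4042)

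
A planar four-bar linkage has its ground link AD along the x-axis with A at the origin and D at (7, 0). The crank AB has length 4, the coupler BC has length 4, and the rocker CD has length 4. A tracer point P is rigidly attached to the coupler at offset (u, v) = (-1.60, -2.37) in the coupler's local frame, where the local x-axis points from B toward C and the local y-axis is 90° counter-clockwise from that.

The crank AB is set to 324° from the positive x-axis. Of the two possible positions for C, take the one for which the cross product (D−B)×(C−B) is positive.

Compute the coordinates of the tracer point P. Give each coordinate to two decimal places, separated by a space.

5.56 -4.02

A=(0,0), D=(7.00,0)
B = A + 4.00·(cos324°, sin324°) = (3.2361, -2.3511)
|BD| = 4.4379
circle(B,4.00) ∩ circle(D,4.00): a=2.2190, h=3.3281
  candidates: C₊=(3.3549,1.6471) cross=14.770; C₋=(6.8812,-3.9982) cross=-14.770
  mode + wants cross > 0 → take C=(3.3549,1.6471) (cross=14.770)
ex = (C−B)/|BC| = (0.0297,0.9996); ey = (-0.9996,0.0297)
P = B + -1.60·ex + -2.37·ey = (5.5575,-4.0208)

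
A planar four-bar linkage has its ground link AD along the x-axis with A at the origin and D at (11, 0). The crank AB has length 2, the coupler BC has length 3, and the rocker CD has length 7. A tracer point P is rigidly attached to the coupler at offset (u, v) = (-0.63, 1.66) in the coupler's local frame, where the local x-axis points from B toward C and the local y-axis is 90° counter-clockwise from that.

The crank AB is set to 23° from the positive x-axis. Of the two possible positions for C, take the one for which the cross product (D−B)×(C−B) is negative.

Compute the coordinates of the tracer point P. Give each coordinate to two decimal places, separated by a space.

A=(0,0), D=(11.00,0)
B = A + 2.00·(cos23°, sin23°) = (1.8410, 0.7815)
|BD| = 9.1923
circle(B,3.00) ∩ circle(D,7.00): a=2.4204, h=1.7725
  candidates: C₊=(4.4033,2.3418) cross=16.293; C₋=(4.1020,-1.1904) cross=-16.293
  mode - wants cross < 0 → take C=(4.1020,-1.1904) (cross=-16.293)
ex = (C−B)/|BC| = (0.7536,-0.6573); ey = (0.6573,0.7536)
P = B + -0.63·ex + 1.66·ey = (2.4573,2.4466)

2.46 2.45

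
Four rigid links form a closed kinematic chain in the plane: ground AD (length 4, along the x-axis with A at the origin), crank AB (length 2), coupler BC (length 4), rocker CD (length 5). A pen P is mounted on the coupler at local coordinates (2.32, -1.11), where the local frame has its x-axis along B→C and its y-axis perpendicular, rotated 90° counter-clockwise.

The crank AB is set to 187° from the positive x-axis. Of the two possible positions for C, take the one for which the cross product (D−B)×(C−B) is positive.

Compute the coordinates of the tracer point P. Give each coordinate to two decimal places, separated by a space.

A=(0,0), D=(4.00,0)
B = A + 2.00·(cos187°, sin187°) = (-1.9851, -0.2437)
|BD| = 5.9901
circle(B,4.00) ∩ circle(D,5.00): a=2.2438, h=3.3114
  candidates: C₊=(0.1221,3.1562) cross=19.836; C₋=(0.3916,-3.4611) cross=-19.836
  mode + wants cross > 0 → take C=(0.1221,3.1562) (cross=19.836)
ex = (C−B)/|BC| = (0.5268,0.8500); ey = (-0.8500,0.5268)
P = B + 2.32·ex + -1.11·ey = (0.1806,1.1435)

0.18 1.14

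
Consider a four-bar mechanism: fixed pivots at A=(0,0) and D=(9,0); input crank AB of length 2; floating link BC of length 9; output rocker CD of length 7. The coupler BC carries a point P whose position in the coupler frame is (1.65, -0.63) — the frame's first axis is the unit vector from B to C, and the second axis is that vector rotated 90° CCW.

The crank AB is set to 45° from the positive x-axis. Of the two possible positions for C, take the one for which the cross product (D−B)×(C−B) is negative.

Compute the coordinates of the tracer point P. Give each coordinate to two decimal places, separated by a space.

A=(0,0), D=(9.00,0)
B = A + 2.00·(cos45°, sin45°) = (1.4142, 1.4142)
|BD| = 7.7165
circle(B,9.00) ∩ circle(D,7.00): a=5.9317, h=6.7687
  candidates: C₊=(8.4860,6.9811) cross=52.230; C₋=(6.0050,-6.3269) cross=-52.230
  mode - wants cross < 0 → take C=(6.0050,-6.3269) (cross=-52.230)
ex = (C−B)/|BC| = (0.5101,-0.8601); ey = (0.8601,0.5101)
P = B + 1.65·ex + -0.63·ey = (1.7140,-0.3263)

1.71 -0.33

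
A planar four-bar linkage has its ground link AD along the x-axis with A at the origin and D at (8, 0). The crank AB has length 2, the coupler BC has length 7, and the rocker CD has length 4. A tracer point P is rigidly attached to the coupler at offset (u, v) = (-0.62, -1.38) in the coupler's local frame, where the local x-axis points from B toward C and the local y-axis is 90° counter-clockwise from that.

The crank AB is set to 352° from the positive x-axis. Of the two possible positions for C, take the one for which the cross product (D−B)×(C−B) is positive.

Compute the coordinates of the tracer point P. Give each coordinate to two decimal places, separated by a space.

A=(0,0), D=(8.00,0)
B = A + 2.00·(cos352°, sin352°) = (1.9805, -0.2783)
|BD| = 6.0259
circle(B,7.00) ∩ circle(D,4.00): a=5.7511, h=3.9906
  candidates: C₊=(7.5412,3.9736) cross=24.047; C₋=(7.9099,-3.9990) cross=-24.047
  mode + wants cross > 0 → take C=(7.5412,3.9736) (cross=24.047)
ex = (C−B)/|BC| = (0.7944,0.6074); ey = (-0.6074,0.7944)
P = B + -0.62·ex + -1.38·ey = (2.3263,-1.7512)

2.33 -1.75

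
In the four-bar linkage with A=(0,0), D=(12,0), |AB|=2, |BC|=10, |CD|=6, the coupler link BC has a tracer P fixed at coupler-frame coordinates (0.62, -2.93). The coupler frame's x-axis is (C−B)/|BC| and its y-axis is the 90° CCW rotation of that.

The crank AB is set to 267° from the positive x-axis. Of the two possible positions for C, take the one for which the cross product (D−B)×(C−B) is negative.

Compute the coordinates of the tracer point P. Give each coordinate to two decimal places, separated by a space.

A=(0,0), D=(12.00,0)
B = A + 2.00·(cos267°, sin267°) = (-0.1047, -1.9973)
|BD| = 12.2683
circle(B,10.00) ∩ circle(D,6.00): a=8.7425, h=4.8547
  candidates: C₊=(7.7309,4.2160) cross=59.560; C₋=(9.3115,-5.3640) cross=-59.560
  mode - wants cross < 0 → take C=(9.3115,-5.3640) (cross=-59.560)
ex = (C−B)/|BC| = (0.9416,-0.3367); ey = (0.3367,0.9416)
P = B + 0.62·ex + -2.93·ey = (-0.5073,-4.9649)

-0.51 -4.96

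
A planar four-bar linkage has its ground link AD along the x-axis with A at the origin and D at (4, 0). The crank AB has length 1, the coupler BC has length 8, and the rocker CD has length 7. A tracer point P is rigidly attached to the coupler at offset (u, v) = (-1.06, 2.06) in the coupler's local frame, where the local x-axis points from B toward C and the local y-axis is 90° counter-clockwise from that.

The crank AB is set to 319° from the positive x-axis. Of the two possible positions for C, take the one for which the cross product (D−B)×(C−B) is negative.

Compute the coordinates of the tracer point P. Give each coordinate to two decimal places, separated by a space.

1.62 1.49

A=(0,0), D=(4.00,0)
B = A + 1.00·(cos319°, sin319°) = (0.7547, -0.6561)
|BD| = 3.3109
circle(B,8.00) ∩ circle(D,7.00): a=3.9207, h=6.9734
  candidates: C₊=(3.2159,6.9559) cross=23.088; C₋=(5.9794,-6.7143) cross=-23.088
  mode - wants cross < 0 → take C=(5.9794,-6.7143) (cross=-23.088)
ex = (C−B)/|BC| = (0.6531,-0.7573); ey = (0.7573,0.6531)
P = B + -1.06·ex + 2.06·ey = (1.6224,1.4920)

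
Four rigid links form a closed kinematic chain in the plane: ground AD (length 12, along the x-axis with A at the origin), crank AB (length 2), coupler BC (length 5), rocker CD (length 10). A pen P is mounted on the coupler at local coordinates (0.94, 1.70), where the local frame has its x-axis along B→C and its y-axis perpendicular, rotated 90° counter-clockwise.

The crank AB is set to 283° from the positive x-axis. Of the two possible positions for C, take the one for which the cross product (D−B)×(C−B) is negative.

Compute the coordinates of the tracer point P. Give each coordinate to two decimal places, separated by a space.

A=(0,0), D=(12.00,0)
B = A + 2.00·(cos283°, sin283°) = (0.4499, -1.9487)
|BD| = 11.7133
circle(B,5.00) ∩ circle(D,10.00): a=2.6552, h=4.2367
  candidates: C₊=(2.3632,2.6707) cross=49.626; C₋=(3.7730,-5.6847) cross=-49.626
  mode - wants cross < 0 → take C=(3.7730,-5.6847) (cross=-49.626)
ex = (C−B)/|BC| = (0.6646,-0.7472); ey = (0.7472,0.6646)
P = B + 0.94·ex + 1.70·ey = (2.3449,-1.5213)

2.34 -1.52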